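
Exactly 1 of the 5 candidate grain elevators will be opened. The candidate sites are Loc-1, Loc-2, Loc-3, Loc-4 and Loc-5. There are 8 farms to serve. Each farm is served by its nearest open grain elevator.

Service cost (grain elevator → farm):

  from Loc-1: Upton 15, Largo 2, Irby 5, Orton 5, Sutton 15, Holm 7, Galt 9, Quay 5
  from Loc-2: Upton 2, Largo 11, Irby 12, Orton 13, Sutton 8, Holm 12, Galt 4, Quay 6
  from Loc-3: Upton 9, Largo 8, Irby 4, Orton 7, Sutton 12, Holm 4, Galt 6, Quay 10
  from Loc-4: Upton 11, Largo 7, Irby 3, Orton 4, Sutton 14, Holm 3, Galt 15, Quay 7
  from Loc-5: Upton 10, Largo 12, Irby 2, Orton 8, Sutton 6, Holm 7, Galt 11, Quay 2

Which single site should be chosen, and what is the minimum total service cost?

With exactly 1 open, each farm uses its cheapest among the chosen.
{Loc-5}: Upton→Loc-5 10, Largo→Loc-5 12, Irby→Loc-5 2, Orton→Loc-5 8, Sutton→Loc-5 6, Holm→Loc-5 7, Galt→Loc-5 11, Quay→Loc-5 2. Service cost 58.
{Loc-3}: service cost 60
{Loc-1}: service cost 63
Among all 5 size-1 choices, {Loc-5} is lowest.

Choose Loc-5 only; total service cost 58.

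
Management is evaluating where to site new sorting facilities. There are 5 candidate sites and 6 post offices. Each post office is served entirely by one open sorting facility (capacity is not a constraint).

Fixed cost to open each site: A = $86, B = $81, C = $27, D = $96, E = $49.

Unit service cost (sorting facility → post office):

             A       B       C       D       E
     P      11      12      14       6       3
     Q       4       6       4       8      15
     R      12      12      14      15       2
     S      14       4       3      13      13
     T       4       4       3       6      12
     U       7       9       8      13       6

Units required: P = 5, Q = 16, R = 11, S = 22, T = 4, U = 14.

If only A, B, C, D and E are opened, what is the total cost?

Each post office is assigned to its cheapest site among the open ones.
{A, B, C, D, E}: P→E 3·5=15, Q→A 4·16=64, R→E 2·11=22, S→C 3·22=66, T→C 3·4=12, U→E 6·14=84. Service 263; fixed 339; total 602.

Total cost: 602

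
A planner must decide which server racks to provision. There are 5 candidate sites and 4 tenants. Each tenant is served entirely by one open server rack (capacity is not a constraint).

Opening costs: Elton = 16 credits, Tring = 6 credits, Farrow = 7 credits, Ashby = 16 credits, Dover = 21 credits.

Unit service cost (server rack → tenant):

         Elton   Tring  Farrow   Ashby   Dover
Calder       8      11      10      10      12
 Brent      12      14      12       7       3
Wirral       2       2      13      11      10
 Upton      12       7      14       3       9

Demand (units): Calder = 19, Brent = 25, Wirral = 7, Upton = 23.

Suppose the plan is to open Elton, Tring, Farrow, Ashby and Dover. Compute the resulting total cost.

Total cost: 376

Each tenant is assigned to its cheapest site among the open ones.
{Elton, Tring, Farrow, Ashby, Dover}: Calder→Elton 8·19=152, Brent→Dover 3·25=75, Wirral→Elton 2·7=14, Upton→Ashby 3·23=69. Service 310; fixed 66; total 376.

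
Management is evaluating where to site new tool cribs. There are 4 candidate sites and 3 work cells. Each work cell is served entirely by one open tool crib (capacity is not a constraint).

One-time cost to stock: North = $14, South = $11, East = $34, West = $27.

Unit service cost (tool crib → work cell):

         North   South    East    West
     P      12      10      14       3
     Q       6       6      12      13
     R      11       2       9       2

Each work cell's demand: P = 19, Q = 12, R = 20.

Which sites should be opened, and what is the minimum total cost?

For any fixed open set, each work cell goes to its cheapest open site; total = fixed + service.
{South, West}: P→West 3·19=57, Q→South 6·12=72, R→South 2·20=40. Service 169; fixed 38; total 207.
{North, West}: service 169 + fixed 41 = 210
{North, South, West}: service 169 + fixed 52 = 221
{North, South, East, West}: P→West 3·19=57, Q→North 6·12=72, R→South 2·20=40. Service 169; fixed 86; total 255.
No other subset beats 207.

Open South and West; minimum total cost 207.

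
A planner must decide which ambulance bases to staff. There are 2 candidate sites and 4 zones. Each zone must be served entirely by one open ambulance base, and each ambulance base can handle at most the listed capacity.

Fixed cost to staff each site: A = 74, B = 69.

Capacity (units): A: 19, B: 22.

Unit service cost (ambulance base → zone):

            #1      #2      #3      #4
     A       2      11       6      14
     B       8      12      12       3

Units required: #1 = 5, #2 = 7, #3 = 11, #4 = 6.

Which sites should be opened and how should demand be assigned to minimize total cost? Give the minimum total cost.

Minimum total cost: 321

Open {A, B}: #1→A 2·5=10, #2→B 12·7=84, #3→A 6·11=66, #4→B 3·6=18.
Loads: A carries 16/19, B carries 13/22. Service 178; fixed 143; total 321.
Next best feasible plan costs 344.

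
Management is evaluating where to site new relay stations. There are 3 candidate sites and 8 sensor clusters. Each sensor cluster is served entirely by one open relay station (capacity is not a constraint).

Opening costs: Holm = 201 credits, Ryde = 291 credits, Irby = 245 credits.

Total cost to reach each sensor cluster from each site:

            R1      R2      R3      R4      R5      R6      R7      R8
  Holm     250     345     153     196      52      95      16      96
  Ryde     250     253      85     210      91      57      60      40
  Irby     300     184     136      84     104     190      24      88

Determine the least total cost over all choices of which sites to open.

For any fixed open set, each sensor cluster goes to its cheapest open site; total = fixed + service.
{Ryde}: R1→Ryde 250, R2→Ryde 253, R3→Ryde 85, R4→Ryde 210, R5→Ryde 91, R6→Ryde 57, R7→Ryde 60, R8→Ryde 40. Service 1046; fixed 291; total 1337.
{Holm, Irby}: R1→Holm 250, R2→Irby 184, R3→Irby 136, R4→Irby 84, R5→Holm 52, R6→Holm 95, R7→Holm 16, R8→Irby 88. Service 905; fixed 446; total 1351.
{Ryde, Irby}: service 815 + fixed 536 = 1351
{Holm, Ryde, Irby}: service 768 + fixed 737 = 1505
No other subset beats 1337.

Minimum total cost: 1337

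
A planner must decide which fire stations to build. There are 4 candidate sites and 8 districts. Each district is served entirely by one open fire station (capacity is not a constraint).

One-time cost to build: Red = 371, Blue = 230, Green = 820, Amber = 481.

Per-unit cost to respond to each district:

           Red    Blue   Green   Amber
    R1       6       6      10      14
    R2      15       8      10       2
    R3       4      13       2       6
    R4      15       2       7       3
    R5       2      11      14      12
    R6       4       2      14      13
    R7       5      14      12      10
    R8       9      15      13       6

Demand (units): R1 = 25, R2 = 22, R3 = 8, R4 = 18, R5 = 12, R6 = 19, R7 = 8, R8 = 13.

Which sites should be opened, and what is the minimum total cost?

Open Blue only; minimum total cost 1173.

For any fixed open set, each district goes to its cheapest open site; total = fixed + service.
{Blue}: R1→Blue 6·25=150, R2→Blue 8·22=176, R3→Blue 13·8=104, R4→Blue 2·18=36, R5→Blue 11·12=132, R6→Blue 2·19=38, R7→Blue 14·8=112, R8→Blue 15·13=195. Service 943; fixed 230; total 1173.
{Red, Blue}: R1→Red 6·25=150, R2→Blue 8·22=176, R3→Red 4·8=32, R4→Blue 2·18=36, R5→Red 2·12=24, R6→Blue 2·19=38, R7→Red 5·8=40, R8→Red 9·13=117. Service 613; fixed 601; total 1214.
{Blue, Amber}: service 606 + fixed 711 = 1317
{Red, Blue, Green, Amber}: service 426 + fixed 1902 = 2328
No other subset beats 1173.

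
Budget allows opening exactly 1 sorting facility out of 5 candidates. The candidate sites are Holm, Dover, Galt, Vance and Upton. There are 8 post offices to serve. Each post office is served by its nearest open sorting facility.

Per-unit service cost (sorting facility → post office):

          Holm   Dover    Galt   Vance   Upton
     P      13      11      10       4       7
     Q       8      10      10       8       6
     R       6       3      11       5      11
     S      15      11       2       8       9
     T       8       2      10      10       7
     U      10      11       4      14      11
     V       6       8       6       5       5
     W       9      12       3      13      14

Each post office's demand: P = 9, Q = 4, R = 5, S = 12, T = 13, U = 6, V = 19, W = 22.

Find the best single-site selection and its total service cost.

Choose Galt only; total service cost 543.

With exactly 1 open, each post office uses its cheapest among the chosen.
{Galt}: P→Galt 10·9=90, Q→Galt 10·4=40, R→Galt 11·5=55, S→Galt 2·12=24, T→Galt 10·13=130, U→Galt 4·6=24, V→Galt 6·19=114, W→Galt 3·22=66. Service cost 543.
{Vance}: service cost 784
{Dover}: service cost 794
Among all 5 size-1 choices, {Galt} is lowest.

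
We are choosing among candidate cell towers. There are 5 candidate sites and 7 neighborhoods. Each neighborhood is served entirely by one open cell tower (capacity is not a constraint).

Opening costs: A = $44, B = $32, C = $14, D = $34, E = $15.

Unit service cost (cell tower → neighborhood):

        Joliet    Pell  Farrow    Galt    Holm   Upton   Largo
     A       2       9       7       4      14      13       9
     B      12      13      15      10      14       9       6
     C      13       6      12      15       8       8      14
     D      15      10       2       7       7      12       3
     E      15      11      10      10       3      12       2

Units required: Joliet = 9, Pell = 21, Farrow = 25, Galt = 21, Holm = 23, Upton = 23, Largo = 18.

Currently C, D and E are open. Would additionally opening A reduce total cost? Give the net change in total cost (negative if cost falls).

Yes — net change −118 (cost falls by 118).

Current service cost with {C, D, E}: 729.
Adding A: each neighborhood re-picks its cheapest; new service cost 567, saving 162.
Extra fixed cost: 44. Net change = 44 − 162 = -118.
(Totals: 792 → 674.)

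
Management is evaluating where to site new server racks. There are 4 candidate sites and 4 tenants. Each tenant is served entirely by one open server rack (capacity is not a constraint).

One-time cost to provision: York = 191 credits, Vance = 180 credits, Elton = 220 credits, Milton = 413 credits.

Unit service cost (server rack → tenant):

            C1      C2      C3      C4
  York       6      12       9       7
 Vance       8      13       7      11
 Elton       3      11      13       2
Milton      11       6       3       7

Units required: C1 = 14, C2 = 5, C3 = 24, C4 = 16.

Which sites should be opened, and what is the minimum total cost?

For any fixed open set, each tenant goes to its cheapest open site; total = fixed + service.
{Elton}: C1→Elton 3·14=42, C2→Elton 11·5=55, C3→Elton 13·24=312, C4→Elton 2·16=32. Service 441; fixed 220; total 661.
{York}: C1→York 6·14=84, C2→York 12·5=60, C3→York 9·24=216, C4→York 7·16=112. Service 472; fixed 191; total 663.
{Vance, Elton}: service 297 + fixed 400 = 697
{York, Vance, Elton, Milton}: service 176 + fixed 1004 = 1180
(All 15 nonempty subsets were checked; Elton only is lowest.)

Open Elton only; minimum total cost 661.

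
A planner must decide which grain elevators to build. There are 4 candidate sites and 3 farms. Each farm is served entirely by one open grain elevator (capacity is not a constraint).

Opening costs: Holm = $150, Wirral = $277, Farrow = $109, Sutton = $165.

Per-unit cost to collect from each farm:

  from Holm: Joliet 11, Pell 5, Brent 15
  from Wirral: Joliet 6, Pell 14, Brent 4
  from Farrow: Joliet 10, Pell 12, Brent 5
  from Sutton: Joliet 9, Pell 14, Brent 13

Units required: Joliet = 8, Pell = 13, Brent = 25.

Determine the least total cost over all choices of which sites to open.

Minimum total cost: 470

For any fixed open set, each farm goes to its cheapest open site; total = fixed + service.
{Farrow}: Joliet→Farrow 10·8=80, Pell→Farrow 12·13=156, Brent→Farrow 5·25=125. Service 361; fixed 109; total 470.
{Holm, Farrow}: service 270 + fixed 259 = 529
{Wirral}: service 330 + fixed 277 = 607
{Holm, Wirral, Farrow, Sutton}: service 213 + fixed 701 = 914
(All 15 nonempty subsets were checked; Farrow only is lowest.)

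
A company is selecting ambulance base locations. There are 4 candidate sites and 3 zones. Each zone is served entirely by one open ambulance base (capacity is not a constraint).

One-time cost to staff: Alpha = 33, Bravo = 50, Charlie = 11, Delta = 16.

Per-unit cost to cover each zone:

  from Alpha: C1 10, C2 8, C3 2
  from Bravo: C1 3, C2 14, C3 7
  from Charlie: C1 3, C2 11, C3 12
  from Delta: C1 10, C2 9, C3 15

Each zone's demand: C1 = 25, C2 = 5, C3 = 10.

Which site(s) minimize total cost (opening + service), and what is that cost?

For any fixed open set, each zone goes to its cheapest open site; total = fixed + service.
{Alpha, Charlie}: C1→Charlie 3·25=75, C2→Alpha 8·5=40, C3→Alpha 2·10=20. Service 135; fixed 44; total 179.
{Alpha, Charlie, Delta}: service 135 + fixed 60 = 195
{Alpha, Bravo}: service 135 + fixed 83 = 218
{Alpha, Bravo, Charlie, Delta}: service 135 + fixed 110 = 245
No other subset beats 179.

Open Alpha and Charlie; minimum total cost 179.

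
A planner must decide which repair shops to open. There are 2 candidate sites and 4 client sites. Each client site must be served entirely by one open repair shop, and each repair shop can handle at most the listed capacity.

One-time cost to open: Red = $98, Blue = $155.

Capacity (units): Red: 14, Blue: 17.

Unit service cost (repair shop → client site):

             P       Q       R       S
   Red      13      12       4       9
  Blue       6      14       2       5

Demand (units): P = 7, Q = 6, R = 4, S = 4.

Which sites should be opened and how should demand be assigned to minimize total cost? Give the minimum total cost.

Minimum total cost: 395

Open {Red, Blue}: P→Blue 6·7=42, Q→Red 12·6=72, R→Blue 2·4=8, S→Blue 5·4=20.
Loads: Red carries 6/14, Blue carries 15/17. Service 142; fixed 253; total 395.
Next best feasible plan costs 403.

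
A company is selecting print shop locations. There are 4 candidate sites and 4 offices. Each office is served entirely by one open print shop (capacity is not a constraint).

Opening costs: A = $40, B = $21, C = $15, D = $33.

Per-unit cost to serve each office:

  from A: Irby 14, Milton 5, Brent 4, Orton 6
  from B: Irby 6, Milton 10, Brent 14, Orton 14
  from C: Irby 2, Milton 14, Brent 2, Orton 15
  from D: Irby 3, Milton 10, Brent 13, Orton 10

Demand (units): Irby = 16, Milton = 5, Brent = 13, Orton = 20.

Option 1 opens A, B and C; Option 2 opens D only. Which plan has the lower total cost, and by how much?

Option 1: {A, B, C}: Irby→C 2·16=32, Milton→A 5·5=25, Brent→C 2·13=26, Orton→A 6·20=120. Service 203; fixed 76; total 279.
Option 2: {D}: Irby→D 3·16=48, Milton→D 10·5=50, Brent→D 13·13=169, Orton→D 10·20=200. Service 467; fixed 33; total 500.
Difference: |279 − 500| = 221.

Option 1 is cheaper by 221.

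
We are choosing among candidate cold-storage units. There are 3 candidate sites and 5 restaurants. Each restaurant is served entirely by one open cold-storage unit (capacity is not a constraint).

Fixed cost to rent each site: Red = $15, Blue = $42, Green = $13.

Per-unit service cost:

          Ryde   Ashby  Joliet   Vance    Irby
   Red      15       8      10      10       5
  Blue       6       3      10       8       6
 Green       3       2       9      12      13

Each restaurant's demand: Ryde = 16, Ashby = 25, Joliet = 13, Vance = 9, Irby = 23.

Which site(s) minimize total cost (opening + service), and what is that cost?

Open Red and Green; minimum total cost 448.

For any fixed open set, each restaurant goes to its cheapest open site; total = fixed + service.
{Red, Green}: Ryde→Green 3·16=48, Ashby→Green 2·25=50, Joliet→Green 9·13=117, Vance→Red 10·9=90, Irby→Red 5·23=115. Service 420; fixed 28; total 448.
{Red, Blue, Green}: service 402 + fixed 70 = 472
{Blue, Green}: Ryde→Green 3·16=48, Ashby→Green 2·25=50, Joliet→Green 9·13=117, Vance→Blue 8·9=72, Irby→Blue 6·23=138. Service 425; fixed 55; total 480.
{Green}: service 622 + fixed 13 = 635
No other subset beats 448.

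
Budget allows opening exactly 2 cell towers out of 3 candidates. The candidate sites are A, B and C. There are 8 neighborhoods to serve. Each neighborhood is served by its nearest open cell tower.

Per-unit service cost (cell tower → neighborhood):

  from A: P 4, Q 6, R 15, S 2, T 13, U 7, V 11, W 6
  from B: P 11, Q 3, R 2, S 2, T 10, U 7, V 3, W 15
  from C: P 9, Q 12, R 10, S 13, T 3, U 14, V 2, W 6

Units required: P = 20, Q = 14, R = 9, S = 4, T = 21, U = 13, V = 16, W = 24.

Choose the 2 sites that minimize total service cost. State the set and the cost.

With exactly 2 open, each neighborhood uses its cheapest among the chosen.
{B, C}: P→C 9·20=180, Q→B 3·14=42, R→B 2·9=18, S→B 2·4=8, T→C 3·21=63, U→B 7·13=91, V→C 2·16=32, W→C 6·24=144. Service cost 578.
{A, C}: service cost 592
{A, B}: service cost 641
Among all 3 size-2 choices, {B, C} is lowest.

Choose B and C; total service cost 578.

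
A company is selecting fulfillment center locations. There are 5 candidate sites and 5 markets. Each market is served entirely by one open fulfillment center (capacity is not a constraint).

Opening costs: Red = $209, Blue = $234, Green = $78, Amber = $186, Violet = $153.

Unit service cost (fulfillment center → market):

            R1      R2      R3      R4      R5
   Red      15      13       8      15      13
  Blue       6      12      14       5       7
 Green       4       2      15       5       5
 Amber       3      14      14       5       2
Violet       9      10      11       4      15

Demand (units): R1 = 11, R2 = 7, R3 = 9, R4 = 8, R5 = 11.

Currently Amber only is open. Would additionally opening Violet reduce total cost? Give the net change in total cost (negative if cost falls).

Current service cost with {Amber}: 319.
Adding Violet: each market re-picks its cheapest; new service cost 256, saving 63.
Extra fixed cost: 153. Net change = 153 − 63 = 90.
(Totals: 505 → 595.)

No — net change +90 (cost rises by 90).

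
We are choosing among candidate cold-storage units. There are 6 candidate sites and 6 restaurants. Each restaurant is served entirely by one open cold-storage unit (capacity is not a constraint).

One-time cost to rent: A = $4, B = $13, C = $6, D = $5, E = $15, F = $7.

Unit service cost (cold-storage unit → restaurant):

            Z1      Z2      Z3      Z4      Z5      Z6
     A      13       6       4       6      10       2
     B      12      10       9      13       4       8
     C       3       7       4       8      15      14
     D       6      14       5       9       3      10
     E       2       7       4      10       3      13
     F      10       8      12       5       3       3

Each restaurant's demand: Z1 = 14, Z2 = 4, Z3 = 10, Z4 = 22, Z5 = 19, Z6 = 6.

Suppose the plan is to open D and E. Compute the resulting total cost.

Total cost: 431

Each restaurant is assigned to its cheapest site among the open ones.
{D, E}: Z1→E 2·14=28, Z2→E 7·4=28, Z3→E 4·10=40, Z4→D 9·22=198, Z5→D 3·19=57, Z6→D 10·6=60. Service 411; fixed 20; total 431.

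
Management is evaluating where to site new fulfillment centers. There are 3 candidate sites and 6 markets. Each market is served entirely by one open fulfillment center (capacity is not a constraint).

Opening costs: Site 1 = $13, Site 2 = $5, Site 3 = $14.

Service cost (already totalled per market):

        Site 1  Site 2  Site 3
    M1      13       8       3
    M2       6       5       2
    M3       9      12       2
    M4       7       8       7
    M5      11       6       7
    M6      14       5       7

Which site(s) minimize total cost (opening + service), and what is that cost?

For any fixed open set, each market goes to its cheapest open site; total = fixed + service.
{Site 3}: M1→Site 3 3, M2→Site 3 2, M3→Site 3 2, M4→Site 3 7, M5→Site 3 7, M6→Site 3 7. Service 28; fixed 14; total 42.
{Site 2, Site 3}: service 25 + fixed 19 = 44
{Site 2}: service 44 + fixed 5 = 49
{Site 1, Site 2, Site 3}: service 25 + fixed 32 = 57
No other subset beats 42.

Open Site 3 only; minimum total cost 42.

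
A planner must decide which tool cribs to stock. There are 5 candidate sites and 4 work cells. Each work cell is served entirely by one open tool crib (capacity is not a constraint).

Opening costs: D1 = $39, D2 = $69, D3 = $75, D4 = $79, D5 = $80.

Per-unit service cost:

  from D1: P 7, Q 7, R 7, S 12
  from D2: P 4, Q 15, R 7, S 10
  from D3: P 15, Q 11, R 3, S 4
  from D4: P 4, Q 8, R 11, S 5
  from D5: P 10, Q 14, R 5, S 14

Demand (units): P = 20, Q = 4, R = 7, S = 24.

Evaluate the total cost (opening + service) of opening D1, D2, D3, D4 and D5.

Each work cell is assigned to its cheapest site among the open ones.
{D1, D2, D3, D4, D5}: P→D2 4·20=80, Q→D1 7·4=28, R→D3 3·7=21, S→D3 4·24=96. Service 225; fixed 342; total 567.

Total cost: 567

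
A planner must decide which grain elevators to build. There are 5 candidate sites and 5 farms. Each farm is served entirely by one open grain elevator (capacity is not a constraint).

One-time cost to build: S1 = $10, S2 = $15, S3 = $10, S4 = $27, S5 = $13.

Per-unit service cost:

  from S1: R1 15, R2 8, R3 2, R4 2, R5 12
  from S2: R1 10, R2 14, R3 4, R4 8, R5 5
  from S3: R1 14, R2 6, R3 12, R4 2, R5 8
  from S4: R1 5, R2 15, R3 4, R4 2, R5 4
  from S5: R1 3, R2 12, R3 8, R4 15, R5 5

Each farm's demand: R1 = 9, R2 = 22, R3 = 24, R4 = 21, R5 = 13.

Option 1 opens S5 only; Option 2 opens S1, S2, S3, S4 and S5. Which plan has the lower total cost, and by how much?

Option 2 is cheaper by 500.

Option 1: {S5}: R1→S5 3·9=27, R2→S5 12·22=264, R3→S5 8·24=192, R4→S5 15·21=315, R5→S5 5·13=65. Service 863; fixed 13; total 876.
Option 2: {S1, S2, S3, S4, S5}: R1→S5 3·9=27, R2→S3 6·22=132, R3→S1 2·24=48, R4→S1 2·21=42, R5→S4 4·13=52. Service 301; fixed 75; total 376.
Difference: |876 − 376| = 500.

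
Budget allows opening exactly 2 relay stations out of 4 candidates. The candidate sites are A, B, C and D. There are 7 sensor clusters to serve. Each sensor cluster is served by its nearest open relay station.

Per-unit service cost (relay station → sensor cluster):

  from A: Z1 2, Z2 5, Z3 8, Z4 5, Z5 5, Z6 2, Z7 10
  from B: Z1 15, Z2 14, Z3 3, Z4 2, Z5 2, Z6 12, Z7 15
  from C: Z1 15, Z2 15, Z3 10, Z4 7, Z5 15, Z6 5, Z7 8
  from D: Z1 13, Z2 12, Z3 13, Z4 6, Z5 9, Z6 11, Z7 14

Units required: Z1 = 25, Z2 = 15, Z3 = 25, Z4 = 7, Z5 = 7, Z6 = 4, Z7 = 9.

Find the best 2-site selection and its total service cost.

Choose A and B; total service cost 326.

With exactly 2 open, each sensor cluster uses its cheapest among the chosen.
{A, B}: Z1→A 2·25=50, Z2→A 5·15=75, Z3→B 3·25=75, Z4→B 2·7=14, Z5→B 2·7=14, Z6→A 2·4=8, Z7→A 10·9=90. Service cost 326.
{A, C}: service cost 475
{A, D}: service cost 493
Among all 6 size-2 choices, {A, B} is lowest.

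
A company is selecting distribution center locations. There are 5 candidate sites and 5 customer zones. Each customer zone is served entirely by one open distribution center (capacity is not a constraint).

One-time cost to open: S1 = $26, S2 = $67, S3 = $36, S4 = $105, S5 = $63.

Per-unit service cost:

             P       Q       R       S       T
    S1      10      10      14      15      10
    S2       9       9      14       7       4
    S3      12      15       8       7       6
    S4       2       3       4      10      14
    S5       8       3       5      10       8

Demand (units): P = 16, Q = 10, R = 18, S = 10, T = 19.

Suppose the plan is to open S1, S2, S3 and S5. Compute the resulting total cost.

Total cost: 586

Each customer zone is assigned to its cheapest site among the open ones.
{S1, S2, S3, S5}: P→S5 8·16=128, Q→S5 3·10=30, R→S5 5·18=90, S→S2 7·10=70, T→S2 4·19=76. Service 394; fixed 192; total 586.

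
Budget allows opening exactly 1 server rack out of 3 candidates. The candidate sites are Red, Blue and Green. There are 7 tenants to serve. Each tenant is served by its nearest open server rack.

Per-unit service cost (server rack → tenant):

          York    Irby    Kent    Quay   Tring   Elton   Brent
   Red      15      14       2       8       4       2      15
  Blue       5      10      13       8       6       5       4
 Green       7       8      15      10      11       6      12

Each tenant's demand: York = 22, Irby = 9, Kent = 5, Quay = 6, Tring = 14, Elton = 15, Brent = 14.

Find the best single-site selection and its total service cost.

With exactly 1 open, each tenant uses its cheapest among the chosen.
{Blue}: York→Blue 5·22=110, Irby→Blue 10·9=90, Kent→Blue 13·5=65, Quay→Blue 8·6=48, Tring→Blue 6·14=84, Elton→Blue 5·15=75, Brent→Blue 4·14=56. Service cost 528.
{Green}: service cost 773
{Red}: service cost 810
Among all 3 size-1 choices, {Blue} is lowest.

Choose Blue only; total service cost 528.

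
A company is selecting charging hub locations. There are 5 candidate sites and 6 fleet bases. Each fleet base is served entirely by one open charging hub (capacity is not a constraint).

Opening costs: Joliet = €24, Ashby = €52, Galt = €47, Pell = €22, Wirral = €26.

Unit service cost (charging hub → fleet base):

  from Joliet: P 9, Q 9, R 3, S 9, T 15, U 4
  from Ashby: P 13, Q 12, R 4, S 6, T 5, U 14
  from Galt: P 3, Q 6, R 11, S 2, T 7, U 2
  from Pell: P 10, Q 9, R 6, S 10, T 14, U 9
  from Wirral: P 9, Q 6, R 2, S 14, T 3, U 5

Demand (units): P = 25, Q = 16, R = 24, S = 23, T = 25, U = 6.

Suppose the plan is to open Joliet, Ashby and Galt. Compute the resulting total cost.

Each fleet base is assigned to its cheapest site among the open ones.
{Joliet, Ashby, Galt}: P→Galt 3·25=75, Q→Galt 6·16=96, R→Joliet 3·24=72, S→Galt 2·23=46, T→Ashby 5·25=125, U→Galt 2·6=12. Service 426; fixed 123; total 549.

Total cost: 549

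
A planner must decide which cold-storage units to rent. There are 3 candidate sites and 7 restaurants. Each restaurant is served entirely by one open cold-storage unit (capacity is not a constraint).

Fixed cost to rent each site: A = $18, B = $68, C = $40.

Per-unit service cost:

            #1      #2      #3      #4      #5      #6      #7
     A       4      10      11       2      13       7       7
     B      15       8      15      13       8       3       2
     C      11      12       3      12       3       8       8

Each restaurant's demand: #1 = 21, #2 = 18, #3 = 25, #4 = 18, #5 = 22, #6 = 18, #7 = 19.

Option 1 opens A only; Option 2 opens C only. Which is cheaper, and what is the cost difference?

Option 1 is cheaper by 2.

Option 1: {A}: #1→A 4·21=84, #2→A 10·18=180, #3→A 11·25=275, #4→A 2·18=36, #5→A 13·22=286, #6→A 7·18=126, #7→A 7·19=133. Service 1120; fixed 18; total 1138.
Option 2: {C}: #1→C 11·21=231, #2→C 12·18=216, #3→C 3·25=75, #4→C 12·18=216, #5→C 3·22=66, #6→C 8·18=144, #7→C 8·19=152. Service 1100; fixed 40; total 1140.
Difference: |1138 − 1140| = 2.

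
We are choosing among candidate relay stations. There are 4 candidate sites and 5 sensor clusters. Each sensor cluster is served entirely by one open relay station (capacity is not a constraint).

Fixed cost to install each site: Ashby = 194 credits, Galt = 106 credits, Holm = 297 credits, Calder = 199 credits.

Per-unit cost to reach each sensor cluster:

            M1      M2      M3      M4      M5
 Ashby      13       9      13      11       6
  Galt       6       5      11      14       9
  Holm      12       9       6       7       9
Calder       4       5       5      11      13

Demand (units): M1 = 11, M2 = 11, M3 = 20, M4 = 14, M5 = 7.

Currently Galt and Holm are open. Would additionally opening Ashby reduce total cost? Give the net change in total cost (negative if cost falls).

Current service cost with {Galt, Holm}: 402.
Adding Ashby: each sensor cluster re-picks its cheapest; new service cost 381, saving 21.
Extra fixed cost: 194. Net change = 194 − 21 = 173.
(Totals: 805 → 978.)

No — net change +173 (cost rises by 173).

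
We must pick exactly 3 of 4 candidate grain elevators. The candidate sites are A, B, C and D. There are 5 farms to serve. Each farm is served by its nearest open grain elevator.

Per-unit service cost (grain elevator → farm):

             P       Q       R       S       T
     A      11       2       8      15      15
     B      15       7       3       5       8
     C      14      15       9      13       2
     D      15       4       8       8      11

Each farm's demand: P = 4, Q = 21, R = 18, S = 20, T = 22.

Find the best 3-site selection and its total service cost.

With exactly 3 open, each farm uses its cheapest among the chosen.
{A, B, C}: P→A 11·4=44, Q→A 2·21=42, R→B 3·18=54, S→B 5·20=100, T→C 2·22=44. Service cost 284.
{B, C, D}: service cost 338
{A, B, D}: service cost 416
Among all 4 size-3 choices, {A, B, C} is lowest.

Choose A, B and C; total service cost 284.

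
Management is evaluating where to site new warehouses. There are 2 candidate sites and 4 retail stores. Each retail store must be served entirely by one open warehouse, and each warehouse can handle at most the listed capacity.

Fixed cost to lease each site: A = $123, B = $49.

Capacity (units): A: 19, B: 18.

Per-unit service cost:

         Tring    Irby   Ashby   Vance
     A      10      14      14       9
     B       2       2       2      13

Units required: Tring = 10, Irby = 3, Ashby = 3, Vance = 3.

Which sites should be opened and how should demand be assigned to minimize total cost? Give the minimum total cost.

Open {A, B}: Tring→B 2·10=20, Irby→B 2·3=6, Ashby→B 2·3=6, Vance→A 9·3=27.
Loads: A carries 3/19, B carries 16/18. Service 59; fixed 172; total 231.
Next best feasible plan costs 267.

Minimum total cost: 231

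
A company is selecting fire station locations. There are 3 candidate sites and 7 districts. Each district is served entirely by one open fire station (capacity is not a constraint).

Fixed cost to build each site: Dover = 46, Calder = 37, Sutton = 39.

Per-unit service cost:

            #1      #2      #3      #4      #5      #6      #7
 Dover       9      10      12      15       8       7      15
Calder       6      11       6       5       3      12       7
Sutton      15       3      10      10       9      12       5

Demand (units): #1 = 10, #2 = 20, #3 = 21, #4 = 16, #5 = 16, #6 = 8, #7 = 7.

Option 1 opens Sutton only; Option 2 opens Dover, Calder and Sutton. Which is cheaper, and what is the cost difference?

Option 2 is cheaper by 307.

Option 1: {Sutton}: #1→Sutton 15·10=150, #2→Sutton 3·20=60, #3→Sutton 10·21=210, #4→Sutton 10·16=160, #5→Sutton 9·16=144, #6→Sutton 12·8=96, #7→Sutton 5·7=35. Service 855; fixed 39; total 894.
Option 2: {Dover, Calder, Sutton}: #1→Calder 6·10=60, #2→Sutton 3·20=60, #3→Calder 6·21=126, #4→Calder 5·16=80, #5→Calder 3·16=48, #6→Dover 7·8=56, #7→Sutton 5·7=35. Service 465; fixed 122; total 587.
Difference: |894 − 587| = 307.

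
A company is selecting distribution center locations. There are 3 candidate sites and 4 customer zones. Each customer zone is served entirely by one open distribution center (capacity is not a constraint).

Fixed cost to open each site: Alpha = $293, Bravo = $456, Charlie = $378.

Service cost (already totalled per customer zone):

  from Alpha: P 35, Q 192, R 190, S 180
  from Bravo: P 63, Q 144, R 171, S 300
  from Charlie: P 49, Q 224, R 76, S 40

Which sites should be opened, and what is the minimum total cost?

For any fixed open set, each customer zone goes to its cheapest open site; total = fixed + service.
{Charlie}: P→Charlie 49, Q→Charlie 224, R→Charlie 76, S→Charlie 40. Service 389; fixed 378; total 767.
{Alpha}: service 597 + fixed 293 = 890
{Alpha, Charlie}: P→Alpha 35, Q→Alpha 192, R→Charlie 76, S→Charlie 40. Service 343; fixed 671; total 1014.
{Alpha, Bravo, Charlie}: service 295 + fixed 1127 = 1422
No other subset beats 767.

Open Charlie only; minimum total cost 767.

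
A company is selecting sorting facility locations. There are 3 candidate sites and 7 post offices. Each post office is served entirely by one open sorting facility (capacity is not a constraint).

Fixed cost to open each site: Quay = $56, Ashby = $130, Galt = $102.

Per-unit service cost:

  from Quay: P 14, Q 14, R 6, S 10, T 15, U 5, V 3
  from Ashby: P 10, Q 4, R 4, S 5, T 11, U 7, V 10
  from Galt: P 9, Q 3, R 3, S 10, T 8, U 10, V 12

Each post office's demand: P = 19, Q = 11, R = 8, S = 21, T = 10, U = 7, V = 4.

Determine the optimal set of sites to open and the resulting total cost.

Open Ashby only; minimum total cost 700.

For any fixed open set, each post office goes to its cheapest open site; total = fixed + service.
{Ashby}: P→Ashby 10·19=190, Q→Ashby 4·11=44, R→Ashby 4·8=32, S→Ashby 5·21=105, T→Ashby 11·10=110, U→Ashby 7·7=49, V→Ashby 10·4=40. Service 570; fixed 130; total 700.
{Quay, Ashby}: service 528 + fixed 186 = 714
{Quay, Galt}: service 565 + fixed 158 = 723
{Quay, Ashby, Galt}: P→Galt 9·19=171, Q→Galt 3·11=33, R→Galt 3·8=24, S→Ashby 5·21=105, T→Galt 8·10=80, U→Quay 5·7=35, V→Quay 3·4=12. Service 460; fixed 288; total 748.
No other subset beats 700.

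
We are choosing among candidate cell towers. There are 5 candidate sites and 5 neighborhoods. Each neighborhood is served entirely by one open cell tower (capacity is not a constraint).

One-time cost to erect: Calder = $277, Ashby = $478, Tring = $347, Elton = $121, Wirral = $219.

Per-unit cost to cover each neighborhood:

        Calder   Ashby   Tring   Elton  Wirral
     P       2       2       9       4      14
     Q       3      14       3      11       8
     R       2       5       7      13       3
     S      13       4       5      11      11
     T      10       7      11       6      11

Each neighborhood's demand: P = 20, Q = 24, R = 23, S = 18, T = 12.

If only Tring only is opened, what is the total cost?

Each neighborhood is assigned to its cheapest site among the open ones.
{Tring}: P→Tring 9·20=180, Q→Tring 3·24=72, R→Tring 7·23=161, S→Tring 5·18=90, T→Tring 11·12=132. Service 635; fixed 347; total 982.

Total cost: 982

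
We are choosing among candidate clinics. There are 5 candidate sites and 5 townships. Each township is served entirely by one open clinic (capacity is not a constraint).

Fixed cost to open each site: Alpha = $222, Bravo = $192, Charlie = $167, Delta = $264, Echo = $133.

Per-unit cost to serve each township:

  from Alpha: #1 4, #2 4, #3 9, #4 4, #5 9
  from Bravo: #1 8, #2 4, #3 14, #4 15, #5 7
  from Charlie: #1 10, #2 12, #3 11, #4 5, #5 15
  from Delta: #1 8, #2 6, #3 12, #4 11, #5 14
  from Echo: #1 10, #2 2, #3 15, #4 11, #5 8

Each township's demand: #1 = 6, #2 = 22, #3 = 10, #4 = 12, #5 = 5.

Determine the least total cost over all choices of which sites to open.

For any fixed open set, each township goes to its cheapest open site; total = fixed + service.
{Alpha}: #1→Alpha 4·6=24, #2→Alpha 4·22=88, #3→Alpha 9·10=90, #4→Alpha 4·12=48, #5→Alpha 9·5=45. Service 295; fixed 222; total 517.
{Echo}: service 426 + fixed 133 = 559
{Alpha, Echo}: service 246 + fixed 355 = 601
{Alpha, Bravo, Charlie, Delta, Echo}: #1→Alpha 4·6=24, #2→Echo 2·22=44, #3→Alpha 9·10=90, #4→Alpha 4·12=48, #5→Bravo 7·5=35. Service 241; fixed 978; total 1219.
No other subset beats 517.

Minimum total cost: 517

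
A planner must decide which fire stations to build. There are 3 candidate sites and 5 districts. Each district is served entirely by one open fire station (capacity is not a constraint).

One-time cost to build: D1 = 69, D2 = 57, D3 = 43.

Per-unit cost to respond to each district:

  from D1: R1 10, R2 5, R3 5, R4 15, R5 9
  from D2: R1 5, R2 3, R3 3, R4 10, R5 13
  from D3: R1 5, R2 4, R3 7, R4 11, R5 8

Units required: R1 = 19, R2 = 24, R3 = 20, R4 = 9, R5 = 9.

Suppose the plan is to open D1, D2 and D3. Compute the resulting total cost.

Total cost: 558

Each district is assigned to its cheapest site among the open ones.
{D1, D2, D3}: R1→D2 5·19=95, R2→D2 3·24=72, R3→D2 3·20=60, R4→D2 10·9=90, R5→D3 8·9=72. Service 389; fixed 169; total 558.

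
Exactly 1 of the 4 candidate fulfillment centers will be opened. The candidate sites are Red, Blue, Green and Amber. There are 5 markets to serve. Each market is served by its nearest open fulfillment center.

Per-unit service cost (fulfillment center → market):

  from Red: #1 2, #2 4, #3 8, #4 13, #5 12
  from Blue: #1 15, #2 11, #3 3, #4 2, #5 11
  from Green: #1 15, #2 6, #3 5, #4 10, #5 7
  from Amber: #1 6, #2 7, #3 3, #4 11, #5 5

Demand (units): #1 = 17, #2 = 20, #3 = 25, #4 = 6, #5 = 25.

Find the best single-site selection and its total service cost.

With exactly 1 open, each market uses its cheapest among the chosen.
{Amber}: #1→Amber 6·17=102, #2→Amber 7·20=140, #3→Amber 3·25=75, #4→Amber 11·6=66, #5→Amber 5·25=125. Service cost 508.
{Red}: service cost 692
{Green}: service cost 735
Among all 4 size-1 choices, {Amber} is lowest.

Choose Amber only; total service cost 508.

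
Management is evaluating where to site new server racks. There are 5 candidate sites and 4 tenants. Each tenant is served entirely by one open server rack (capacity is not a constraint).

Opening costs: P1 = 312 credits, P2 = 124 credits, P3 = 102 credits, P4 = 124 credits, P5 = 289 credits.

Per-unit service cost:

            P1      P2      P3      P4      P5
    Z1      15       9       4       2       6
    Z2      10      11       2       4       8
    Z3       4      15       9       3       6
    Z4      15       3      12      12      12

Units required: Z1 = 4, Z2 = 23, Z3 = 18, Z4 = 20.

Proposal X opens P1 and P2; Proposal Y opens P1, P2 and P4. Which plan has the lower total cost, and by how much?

Proposal Y is cheaper by 60.

Proposal X: {P1, P2}: Z1→P2 9·4=36, Z2→P1 10·23=230, Z3→P1 4·18=72, Z4→P2 3·20=60. Service 398; fixed 436; total 834.
Proposal Y: {P1, P2, P4}: Z1→P4 2·4=8, Z2→P4 4·23=92, Z3→P4 3·18=54, Z4→P2 3·20=60. Service 214; fixed 560; total 774.
Difference: |834 − 774| = 60.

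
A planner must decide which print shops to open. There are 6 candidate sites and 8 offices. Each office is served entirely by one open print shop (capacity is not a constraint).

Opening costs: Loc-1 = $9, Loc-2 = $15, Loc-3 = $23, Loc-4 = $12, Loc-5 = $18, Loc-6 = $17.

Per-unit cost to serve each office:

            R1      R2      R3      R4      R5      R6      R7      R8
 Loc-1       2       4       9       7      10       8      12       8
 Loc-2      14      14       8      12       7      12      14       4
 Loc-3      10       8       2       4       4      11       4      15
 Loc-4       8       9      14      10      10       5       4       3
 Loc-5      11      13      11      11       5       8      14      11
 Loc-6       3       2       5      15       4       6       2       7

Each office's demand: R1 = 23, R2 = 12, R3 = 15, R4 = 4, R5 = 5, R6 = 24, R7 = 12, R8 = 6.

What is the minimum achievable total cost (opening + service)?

For any fixed open set, each office goes to its cheapest open site; total = fixed + service.
{Loc-1, Loc-3, Loc-4, Loc-6}: R1→Loc-1 2·23=46, R2→Loc-6 2·12=24, R3→Loc-3 2·15=30, R4→Loc-3 4·4=16, R5→Loc-3 4·5=20, R6→Loc-4 5·24=120, R7→Loc-6 2·12=24, R8→Loc-4 3·6=18. Service 298; fixed 61; total 359.
{Loc-3, Loc-4, Loc-6}: service 321 + fixed 52 = 373
{Loc-1, Loc-2, Loc-3, Loc-4, Loc-6}: R1→Loc-1 2·23=46, R2→Loc-6 2·12=24, R3→Loc-3 2·15=30, R4→Loc-3 4·4=16, R5→Loc-3 4·5=20, R6→Loc-4 5·24=120, R7→Loc-6 2·12=24, R8→Loc-4 3·6=18. Service 298; fixed 76; total 374.
{Loc-1, Loc-2, Loc-3, Loc-4, Loc-5, Loc-6}: R1→Loc-1 2·23=46, R2→Loc-6 2·12=24, R3→Loc-3 2·15=30, R4→Loc-3 4·4=16, R5→Loc-3 4·5=20, R6→Loc-4 5·24=120, R7→Loc-6 2·12=24, R8→Loc-4 3·6=18. Service 298; fixed 94; total 392.
No other subset beats 359.

Minimum total cost: 359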